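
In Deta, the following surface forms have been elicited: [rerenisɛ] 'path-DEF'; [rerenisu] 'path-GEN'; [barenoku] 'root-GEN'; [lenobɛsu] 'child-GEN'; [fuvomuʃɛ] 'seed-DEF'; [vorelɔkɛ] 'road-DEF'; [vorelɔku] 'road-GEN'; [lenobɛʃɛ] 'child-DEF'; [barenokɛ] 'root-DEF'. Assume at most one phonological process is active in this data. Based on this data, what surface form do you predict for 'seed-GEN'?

The root 'child' surfaces as [lenobɛsu] and [lenobɛʃɛ], with a stem-final [s] ~ [ʃ] alternation.
Compare 'path', with invariant [s] in [rerenisu] and [rerenisɛ]: an analysis with underlying /s/ and a rule producing [ʃ] before the DEF suffix would wrongly predict alternation here too.
The alternation reflects depalatalization: palato-alveolar /ʃ/ becomes [s] when no front vowel follows. /ʃ/ is underlying.
From [fuvomuʃɛ] the stem 'seed' is /fuvomuʃ/; when no front vowel follows this yields [fuvomusu].

[fuvomusu]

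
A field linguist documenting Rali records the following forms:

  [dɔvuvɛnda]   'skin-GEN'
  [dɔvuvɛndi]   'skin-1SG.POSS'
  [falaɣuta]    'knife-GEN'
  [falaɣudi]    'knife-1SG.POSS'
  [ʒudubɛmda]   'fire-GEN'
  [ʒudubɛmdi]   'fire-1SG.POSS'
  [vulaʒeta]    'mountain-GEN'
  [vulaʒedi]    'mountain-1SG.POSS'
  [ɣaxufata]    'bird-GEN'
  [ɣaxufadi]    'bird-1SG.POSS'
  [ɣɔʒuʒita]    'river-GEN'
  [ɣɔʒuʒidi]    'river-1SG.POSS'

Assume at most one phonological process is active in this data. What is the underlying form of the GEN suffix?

The GEN suffix surfaces as [-da] and [-ta], depending on the final segment of the stem.
The 1SG.POSS suffix, which begins with [d], is invariant after every stem; so [d] is not altered by any rule here.
The GEN suffix is therefore /-ta/ underlyingly, with post-nasal voicing: voiceless stops become voiced after a nasal.

/-ta/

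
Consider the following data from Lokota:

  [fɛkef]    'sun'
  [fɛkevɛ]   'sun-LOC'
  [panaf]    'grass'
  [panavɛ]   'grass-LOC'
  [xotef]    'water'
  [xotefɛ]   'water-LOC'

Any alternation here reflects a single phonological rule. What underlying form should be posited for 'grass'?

'grass' shows [f] ~ [v] at the end of the stem ([panaf] vs [panavɛ]).
The stem 'water' ([xotef], [xotefɛ]) shows [f] unchanged in both environments, so [f] cannot be basic with [v] derived before the LOC suffix.
The alternation reflects word-final obstruent devoicing: voiced obstruents become voiceless word-finally. /v/ is underlying.

/panav/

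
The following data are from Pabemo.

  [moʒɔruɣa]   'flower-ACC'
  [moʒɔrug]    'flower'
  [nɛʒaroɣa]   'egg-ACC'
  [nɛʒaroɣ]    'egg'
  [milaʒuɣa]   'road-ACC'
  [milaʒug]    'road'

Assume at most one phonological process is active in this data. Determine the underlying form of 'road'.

/milaʒug/

The root 'road' surfaces as [milaʒuɣa] and [milaʒug], with a stem-final [ɣ] ~ [g] alternation.
But 'egg' keeps [ɣ] in both environments ([nɛʒaroɣa], [nɛʒaroɣ]), so there is no rule changing /ɣ/ to [g] in isolation.
The alternation reflects intervocalic spirantization: voiced stops become fricatives between vowels. /g/ is underlying.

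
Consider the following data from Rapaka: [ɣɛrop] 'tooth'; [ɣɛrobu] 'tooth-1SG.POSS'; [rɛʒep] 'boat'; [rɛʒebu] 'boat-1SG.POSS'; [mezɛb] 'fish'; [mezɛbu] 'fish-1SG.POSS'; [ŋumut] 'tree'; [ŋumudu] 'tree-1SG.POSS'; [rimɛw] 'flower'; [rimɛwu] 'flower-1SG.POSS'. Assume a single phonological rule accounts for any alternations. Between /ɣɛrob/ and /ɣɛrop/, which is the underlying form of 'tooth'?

/ɣɛrop/

'tooth' shows [p] ~ [b] at the end of the stem ([ɣɛrop] vs [ɣɛrobu]).
Compare 'fish', with invariant [b] in [mezɛb] and [mezɛbu]: an analysis with underlying /b/ and a rule producing [p] in isolation would wrongly predict alternation here too.
The underlying segment must be /p/; voiceless stops become voiced between vowels, yielding [b] there.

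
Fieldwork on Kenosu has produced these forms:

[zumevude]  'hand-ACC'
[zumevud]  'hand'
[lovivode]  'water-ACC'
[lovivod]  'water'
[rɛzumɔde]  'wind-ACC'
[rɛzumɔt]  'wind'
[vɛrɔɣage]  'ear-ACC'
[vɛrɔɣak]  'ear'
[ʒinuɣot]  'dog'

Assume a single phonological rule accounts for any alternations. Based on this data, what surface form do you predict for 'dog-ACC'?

[ʒinuɣode]

'wind' shows [d] ~ [t] at the end of the stem ([rɛzumɔde] vs [rɛzumɔt]).
The stem 'hand' ([zumevude], [zumevud]) shows [d] unchanged in both environments, so [d] cannot be basic with [t] derived in isolation.
The alternation reflects intervocalic voicing: voiceless stops become voiced between vowels. /t/ is underlying.
The one attested form of 'dog', [ʒinuɣot], shows underlying /ʒinuɣot/. Applying the same rule between vowels gives [ʒinuɣode].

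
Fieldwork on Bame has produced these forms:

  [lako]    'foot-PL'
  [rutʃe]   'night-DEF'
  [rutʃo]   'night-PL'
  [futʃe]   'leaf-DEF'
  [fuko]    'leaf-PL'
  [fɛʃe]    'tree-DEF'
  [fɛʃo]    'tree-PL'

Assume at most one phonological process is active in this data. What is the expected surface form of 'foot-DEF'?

[latʃe]

The stem for 'leaf' ends in [tʃ] in [futʃe] but [k] in [fuko].
If /tʃ/ were underlying and a rule turned it into [k] before the PL suffix, 'night' would also alternate; but it has [tʃ] in both [rutʃe] and [rutʃo].
Therefore /k/ is basic and [tʃ] is derived by palatalization before a front vowel (/k/ becomes palato-alveolar [tʃ] before a front vowel).
The one attested form of 'foot', [lako], shows underlying /lak/. Applying the same rule before a front vowel gives [latʃe].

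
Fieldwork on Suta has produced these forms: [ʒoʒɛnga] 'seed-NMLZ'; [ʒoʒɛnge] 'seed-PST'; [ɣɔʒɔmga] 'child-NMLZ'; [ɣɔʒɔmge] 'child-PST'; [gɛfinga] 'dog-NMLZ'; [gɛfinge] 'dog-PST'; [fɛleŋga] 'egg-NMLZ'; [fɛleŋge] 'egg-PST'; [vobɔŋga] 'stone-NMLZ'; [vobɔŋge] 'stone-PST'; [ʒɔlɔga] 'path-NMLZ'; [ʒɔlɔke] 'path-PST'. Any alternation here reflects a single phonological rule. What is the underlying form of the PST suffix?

/-ke/

The PST suffix surfaces as [-ge] and [-ke], depending on the final segment of the stem.
By contrast the NMLZ suffix keeps its initial [g] throughout — that segment must be underlying.
The PST suffix is therefore /-ke/ underlyingly, with post-nasal voicing: voiceless stops become voiced after a nasal.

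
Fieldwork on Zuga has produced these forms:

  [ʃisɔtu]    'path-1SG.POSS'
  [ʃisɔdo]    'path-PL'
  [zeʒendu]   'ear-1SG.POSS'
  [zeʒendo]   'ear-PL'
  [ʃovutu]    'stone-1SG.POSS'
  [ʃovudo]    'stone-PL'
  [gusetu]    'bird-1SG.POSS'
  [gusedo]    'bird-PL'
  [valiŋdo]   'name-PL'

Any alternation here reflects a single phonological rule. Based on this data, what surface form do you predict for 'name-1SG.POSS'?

[valiŋdu]

The 1SG.POSS suffix surfaces as [-du] and [-tu], depending on the final segment of the stem.
The PL suffix, which begins with [d], is invariant after every stem; so [d] is not altered by any rule here.
The 1SG.POSS suffix is therefore /-tu/ underlyingly, with post-nasal voicing: voiceless stops become voiced after a nasal.
After 'name', which ends in a nasal, the suffix surfaces as [-du], giving [valiŋdu].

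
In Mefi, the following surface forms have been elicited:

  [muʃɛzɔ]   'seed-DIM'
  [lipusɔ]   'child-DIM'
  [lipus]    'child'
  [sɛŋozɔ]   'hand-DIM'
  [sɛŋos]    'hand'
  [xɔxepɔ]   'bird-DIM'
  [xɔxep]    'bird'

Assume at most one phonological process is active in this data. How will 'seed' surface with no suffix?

The stem for 'hand' ends in [z] in [sɛŋozɔ] but [s] in [sɛŋos].
Compare 'child', with invariant [s] in [lipusɔ] and [lipus]: an analysis with underlying /s/ and a rule producing [z] before the DIM suffix would wrongly predict alternation here too.
The alternation reflects word-final obstruent devoicing: voiced obstruents become voiceless word-finally. /z/ is underlying.
From [muʃɛzɔ] the stem 'seed' is /muʃɛz/; word-finally this yields [muʃɛs].

[muʃɛs]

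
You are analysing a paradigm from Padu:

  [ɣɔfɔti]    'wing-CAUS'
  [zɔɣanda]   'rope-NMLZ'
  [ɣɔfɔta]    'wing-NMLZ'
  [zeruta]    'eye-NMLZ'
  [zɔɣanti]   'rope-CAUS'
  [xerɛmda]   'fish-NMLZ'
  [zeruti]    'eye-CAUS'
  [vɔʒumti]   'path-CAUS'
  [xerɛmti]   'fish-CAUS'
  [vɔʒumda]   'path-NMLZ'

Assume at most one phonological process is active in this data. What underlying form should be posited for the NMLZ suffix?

/-da/

The NMLZ suffix surfaces as [-da] and [-ta], depending on the final segment of the stem.
By contrast the CAUS suffix keeps its initial [t] throughout — that segment must be underlying.
So the underlying form is /-da/, and voiced stops become voiceless after a vowel.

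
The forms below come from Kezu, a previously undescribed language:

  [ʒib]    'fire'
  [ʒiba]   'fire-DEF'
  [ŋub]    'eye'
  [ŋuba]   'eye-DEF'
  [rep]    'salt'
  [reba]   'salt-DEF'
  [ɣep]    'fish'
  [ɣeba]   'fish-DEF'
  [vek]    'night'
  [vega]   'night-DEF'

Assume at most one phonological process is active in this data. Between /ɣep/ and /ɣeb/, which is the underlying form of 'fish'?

'fish' shows [p] ~ [b] at the end of the stem ([ɣep] vs [ɣeba]).
The stem 'fire' ([ʒib], [ʒiba]) shows [b] unchanged in both environments, so [b] cannot be basic with [p] derived in isolation.
The alternation reflects intervocalic voicing: voiceless stops become voiced between vowels. /p/ is underlying.

/ɣep/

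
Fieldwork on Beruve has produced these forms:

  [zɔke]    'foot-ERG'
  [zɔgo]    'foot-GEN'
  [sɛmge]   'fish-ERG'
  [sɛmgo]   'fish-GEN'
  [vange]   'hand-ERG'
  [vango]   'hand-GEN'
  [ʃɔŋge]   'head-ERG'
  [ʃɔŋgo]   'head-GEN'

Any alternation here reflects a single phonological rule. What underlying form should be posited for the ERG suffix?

/-ke/

The ERG suffix surfaces as [-ge] and [-ke], depending on the final segment of the stem.
By contrast the GEN suffix keeps its initial [g] throughout — that segment must be underlying.
The ERG suffix is therefore /-ke/ underlyingly, with post-nasal voicing: voiceless stops become voiced after a nasal.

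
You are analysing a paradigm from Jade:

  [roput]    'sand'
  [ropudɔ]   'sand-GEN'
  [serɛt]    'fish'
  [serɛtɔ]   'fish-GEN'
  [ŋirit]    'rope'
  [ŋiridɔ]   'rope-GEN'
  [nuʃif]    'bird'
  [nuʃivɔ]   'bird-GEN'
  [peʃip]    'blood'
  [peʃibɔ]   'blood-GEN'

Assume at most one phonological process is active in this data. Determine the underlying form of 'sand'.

In [roput] and [ropudɔ] the final segment of 'sand' alternates: [t] ~ [d].
But 'fish' keeps [t] in both environments ([serɛt], [serɛtɔ]), so there is no rule changing /t/ to [d] before the GEN suffix.
The alternation reflects word-final obstruent devoicing: voiced obstruents become voiceless word-finally. /d/ is underlying.

/ropud/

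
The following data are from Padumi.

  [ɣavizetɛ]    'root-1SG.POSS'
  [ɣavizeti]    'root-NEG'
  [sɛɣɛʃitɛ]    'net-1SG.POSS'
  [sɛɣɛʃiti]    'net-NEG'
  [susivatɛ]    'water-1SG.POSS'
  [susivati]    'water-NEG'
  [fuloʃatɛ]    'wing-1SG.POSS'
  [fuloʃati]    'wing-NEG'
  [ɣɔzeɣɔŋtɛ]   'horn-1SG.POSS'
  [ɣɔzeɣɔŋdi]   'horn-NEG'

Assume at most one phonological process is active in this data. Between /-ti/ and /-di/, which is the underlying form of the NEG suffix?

/-di/

The NEG morpheme has two allomorphs, [-di] and [-ti].
The 1SG.POSS suffix, which begins with [t], is invariant after every stem; so [t] is not altered by any rule here.
So the underlying form is /-di/, and voiced stops become voiceless after a vowel.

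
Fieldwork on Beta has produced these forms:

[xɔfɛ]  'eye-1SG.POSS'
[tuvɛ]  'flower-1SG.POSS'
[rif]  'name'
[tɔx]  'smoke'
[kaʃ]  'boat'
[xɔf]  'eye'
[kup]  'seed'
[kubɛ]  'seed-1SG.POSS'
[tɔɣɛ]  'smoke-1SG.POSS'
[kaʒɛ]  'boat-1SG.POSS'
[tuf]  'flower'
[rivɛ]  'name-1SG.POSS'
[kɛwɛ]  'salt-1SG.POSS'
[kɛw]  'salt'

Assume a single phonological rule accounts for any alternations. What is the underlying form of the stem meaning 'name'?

/riv/

The stem for 'name' ends in [f] in [rif] but [v] in [rivɛ].
The stem 'eye' ([xɔf], [xɔfɛ]) shows [f] unchanged in both environments, so [f] cannot be basic with [v] derived before the 1SG.POSS suffix.
So /v/ is underlying, and a rule of word-final obstruent devoicing — voiced obstruents become voiceless word-finally — gives [f].
Hence 'name' is /riv/ underlyingly.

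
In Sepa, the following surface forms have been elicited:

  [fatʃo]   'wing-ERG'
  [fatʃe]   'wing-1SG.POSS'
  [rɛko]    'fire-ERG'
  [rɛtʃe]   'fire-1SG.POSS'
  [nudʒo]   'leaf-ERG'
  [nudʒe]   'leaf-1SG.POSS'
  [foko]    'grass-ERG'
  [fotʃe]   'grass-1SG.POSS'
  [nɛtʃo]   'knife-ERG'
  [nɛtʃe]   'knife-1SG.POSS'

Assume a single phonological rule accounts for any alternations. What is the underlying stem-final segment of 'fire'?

/k/

The root 'fire' surfaces as [rɛko] and [rɛtʃe], with a stem-final [k] ~ [tʃ] alternation.
The stem 'wing' ([fatʃo], [fatʃe]) shows [tʃ] unchanged in both environments, so [tʃ] cannot be basic with [k] derived before the ERG suffix.
The alternation reflects palatalization before a front vowel: /k/ becomes palato-alveolar [tʃ] before a front vowel. /k/ is underlying.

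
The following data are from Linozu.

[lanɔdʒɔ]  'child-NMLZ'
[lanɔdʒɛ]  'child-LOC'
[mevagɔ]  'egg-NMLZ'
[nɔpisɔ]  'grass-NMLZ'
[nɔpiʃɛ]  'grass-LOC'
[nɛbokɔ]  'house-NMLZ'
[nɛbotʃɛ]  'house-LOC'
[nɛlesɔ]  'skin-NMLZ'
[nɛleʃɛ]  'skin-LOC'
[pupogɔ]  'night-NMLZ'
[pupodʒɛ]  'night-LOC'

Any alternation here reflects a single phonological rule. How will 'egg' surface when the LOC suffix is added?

[mevadʒɛ]

In [pupogɔ] and [pupodʒɛ] the final segment of 'night' alternates: [g] ~ [dʒ].
But 'child' keeps [dʒ] in both environments ([lanɔdʒɔ], [lanɔdʒɛ]), so there is no rule changing /dʒ/ to [g] before the NMLZ suffix.
The alternation reflects palatalization before a front vowel: /k/, /g/ and /s/ become palato-alveolar [tʃ], [dʒ] and [ʃ] before a front vowel. /g/ is underlying.
The one attested form of 'egg', [mevagɔ], shows underlying /mevag/. Applying the same rule before a front vowel gives [mevadʒɛ].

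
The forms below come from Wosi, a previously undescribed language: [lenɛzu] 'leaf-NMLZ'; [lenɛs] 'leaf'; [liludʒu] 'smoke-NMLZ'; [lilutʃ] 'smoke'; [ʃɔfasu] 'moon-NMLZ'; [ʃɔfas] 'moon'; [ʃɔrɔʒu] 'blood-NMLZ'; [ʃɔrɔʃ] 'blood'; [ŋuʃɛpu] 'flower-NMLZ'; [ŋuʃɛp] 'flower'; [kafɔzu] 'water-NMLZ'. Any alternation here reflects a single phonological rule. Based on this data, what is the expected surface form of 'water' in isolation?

The root 'leaf' surfaces as [lenɛzu] and [lenɛs], with a stem-final [z] ~ [s] alternation.
The stem 'moon' ([ʃɔfasu], [ʃɔfas]) shows [s] unchanged in both environments, so [s] cannot be basic with [z] derived before the NMLZ suffix.
The alternation reflects word-final obstruent devoicing: voiced obstruents become voiceless word-finally. /z/ is underlying.
The one attested form of 'water', [kafɔzu], shows underlying /kafɔz/. Applying the same rule word-finally gives [kafɔs].

[kafɔs]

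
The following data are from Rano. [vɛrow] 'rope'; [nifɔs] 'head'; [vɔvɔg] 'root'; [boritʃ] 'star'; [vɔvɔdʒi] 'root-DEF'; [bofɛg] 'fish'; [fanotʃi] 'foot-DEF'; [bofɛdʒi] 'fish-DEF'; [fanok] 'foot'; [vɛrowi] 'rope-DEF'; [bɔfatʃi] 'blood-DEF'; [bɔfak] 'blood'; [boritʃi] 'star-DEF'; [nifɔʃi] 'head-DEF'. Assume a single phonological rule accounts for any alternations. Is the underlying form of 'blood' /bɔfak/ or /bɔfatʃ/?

/bɔfak/

In [bɔfatʃi] and [bɔfak] the final segment of 'blood' alternates: [tʃ] ~ [k].
But 'star' keeps [tʃ] in both environments ([boritʃi], [boritʃ]), so there is no rule changing /tʃ/ to [k] in isolation.
Therefore /k/ is basic and [tʃ] is derived by palatalization before a front vowel (/k/, /g/ and /s/ become palato-alveolar [tʃ], [dʒ] and [ʃ] before a front vowel).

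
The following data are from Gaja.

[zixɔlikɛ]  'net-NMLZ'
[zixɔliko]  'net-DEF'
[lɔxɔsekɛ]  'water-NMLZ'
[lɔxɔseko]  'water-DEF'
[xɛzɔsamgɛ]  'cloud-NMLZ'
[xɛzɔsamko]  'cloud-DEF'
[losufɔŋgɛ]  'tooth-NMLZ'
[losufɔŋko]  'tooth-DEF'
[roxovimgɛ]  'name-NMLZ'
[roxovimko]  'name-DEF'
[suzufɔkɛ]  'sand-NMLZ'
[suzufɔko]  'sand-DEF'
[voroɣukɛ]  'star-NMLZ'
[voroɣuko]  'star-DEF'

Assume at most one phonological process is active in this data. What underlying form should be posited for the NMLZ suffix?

The NMLZ suffix surfaces as [-gɛ] and [-kɛ], depending on the final segment of the stem.
By contrast the DEF suffix keeps its initial [k] throughout — that segment must be underlying.
So the underlying form is /-gɛ/, and voiced stops become voiceless after a vowel.

/-gɛ/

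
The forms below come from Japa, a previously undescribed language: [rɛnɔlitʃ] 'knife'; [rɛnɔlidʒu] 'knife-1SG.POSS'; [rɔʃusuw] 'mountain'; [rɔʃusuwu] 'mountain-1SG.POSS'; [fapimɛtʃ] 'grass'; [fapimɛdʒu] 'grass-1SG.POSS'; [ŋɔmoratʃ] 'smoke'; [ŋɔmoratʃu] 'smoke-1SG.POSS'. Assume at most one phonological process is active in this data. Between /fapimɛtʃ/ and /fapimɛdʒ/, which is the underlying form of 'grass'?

/fapimɛdʒ/

'grass' shows [tʃ] ~ [dʒ] at the end of the stem ([fapimɛtʃ] vs [fapimɛdʒu]).
Compare 'smoke', with invariant [tʃ] in [ŋɔmoratʃ] and [ŋɔmoratʃu]: an analysis with underlying /tʃ/ and a rule producing [dʒ] before the 1SG.POSS suffix would wrongly predict alternation here too.
The underlying segment must be /dʒ/; voiced obstruents become voiceless word-finally, yielding [tʃ] there.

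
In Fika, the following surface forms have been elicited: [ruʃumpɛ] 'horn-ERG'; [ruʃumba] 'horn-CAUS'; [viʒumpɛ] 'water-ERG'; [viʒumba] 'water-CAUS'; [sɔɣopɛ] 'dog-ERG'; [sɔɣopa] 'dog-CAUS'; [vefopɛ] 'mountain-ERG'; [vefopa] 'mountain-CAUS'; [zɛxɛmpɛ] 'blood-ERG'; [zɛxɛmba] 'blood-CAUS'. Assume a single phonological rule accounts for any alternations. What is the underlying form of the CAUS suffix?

/-ba/

The CAUS suffix surfaces as [-ba] and [-pa], depending on the final segment of the stem.
The ERG suffix, which begins with [p], is invariant after every stem; so [p] is not altered by any rule here.
The CAUS suffix is therefore /-ba/ underlyingly, with post-vocalic devoicing: voiced stops become voiceless after a vowel.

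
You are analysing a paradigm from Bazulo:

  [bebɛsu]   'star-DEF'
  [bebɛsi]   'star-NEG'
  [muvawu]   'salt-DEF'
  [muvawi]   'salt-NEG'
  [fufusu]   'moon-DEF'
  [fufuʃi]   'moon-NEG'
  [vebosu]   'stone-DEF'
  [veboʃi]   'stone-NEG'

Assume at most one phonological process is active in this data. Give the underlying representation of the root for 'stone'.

/veboʃ/

In [vebosu] and [veboʃi] the final segment of 'stone' alternates: [s] ~ [ʃ].
Compare 'star', with invariant [s] in [bebɛsu] and [bebɛsi]: an analysis with underlying /s/ and a rule producing [ʃ] before the NEG suffix would wrongly predict alternation here too.
Therefore /ʃ/ is basic and [s] is derived by depalatalization (palato-alveolar /ʃ/ becomes [s] when no front vowel follows).
So 'stone' = /veboʃ/.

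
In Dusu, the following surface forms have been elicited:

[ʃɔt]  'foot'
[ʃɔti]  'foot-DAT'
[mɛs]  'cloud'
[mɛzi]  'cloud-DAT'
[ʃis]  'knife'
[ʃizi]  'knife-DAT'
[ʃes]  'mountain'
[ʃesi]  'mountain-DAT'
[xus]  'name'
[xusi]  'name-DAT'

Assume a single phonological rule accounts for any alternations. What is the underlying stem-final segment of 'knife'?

The root 'knife' surfaces as [ʃis] and [ʃizi], with a stem-final [s] ~ [z] alternation.
If /s/ were underlying and a rule turned it into [z] before the DAT suffix, 'mountain' would also alternate; but it has [s] in both [ʃes] and [ʃesi].
So /z/ is underlying, and a rule of word-final obstruent devoicing — voiced obstruents become voiceless word-finally — gives [s].

/z/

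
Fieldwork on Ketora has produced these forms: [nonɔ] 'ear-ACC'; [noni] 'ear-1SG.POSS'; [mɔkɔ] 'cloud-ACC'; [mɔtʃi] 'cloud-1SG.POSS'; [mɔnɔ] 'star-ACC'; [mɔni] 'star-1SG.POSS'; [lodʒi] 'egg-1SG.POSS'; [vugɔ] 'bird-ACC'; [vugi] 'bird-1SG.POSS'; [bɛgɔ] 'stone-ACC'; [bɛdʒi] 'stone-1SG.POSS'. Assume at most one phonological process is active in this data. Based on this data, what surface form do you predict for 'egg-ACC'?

The stem for 'stone' ends in [g] in [bɛgɔ] but [dʒ] in [bɛdʒi].
But 'bird' keeps [g] in both environments ([vugɔ], [vugi]), so there is no rule changing /g/ to [dʒ] before the 1SG.POSS suffix.
The alternation reflects depalatalization: palato-alveolar /tʃ/ and /dʒ/ become [k] and [g] when no front vowel follows. /dʒ/ is underlying.
From [lodʒi] the stem 'egg' is /lodʒ/; when no front vowel follows this yields [logɔ].

[logɔ]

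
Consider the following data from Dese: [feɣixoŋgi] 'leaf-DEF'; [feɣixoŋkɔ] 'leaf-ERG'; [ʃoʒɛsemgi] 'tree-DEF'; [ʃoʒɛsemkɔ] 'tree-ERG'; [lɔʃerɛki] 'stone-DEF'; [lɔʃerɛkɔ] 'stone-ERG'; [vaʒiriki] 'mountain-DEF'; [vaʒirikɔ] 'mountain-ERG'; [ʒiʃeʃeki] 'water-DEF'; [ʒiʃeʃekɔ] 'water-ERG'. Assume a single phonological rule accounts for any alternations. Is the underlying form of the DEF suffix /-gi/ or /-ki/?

/-gi/

The DEF morpheme has two allomorphs, [-gi] and [-ki].
The ERG suffix, which begins with [k], is invariant after every stem; so [k] is not altered by any rule here.
So the underlying form is /-gi/, and voiced stops become voiceless after a vowel.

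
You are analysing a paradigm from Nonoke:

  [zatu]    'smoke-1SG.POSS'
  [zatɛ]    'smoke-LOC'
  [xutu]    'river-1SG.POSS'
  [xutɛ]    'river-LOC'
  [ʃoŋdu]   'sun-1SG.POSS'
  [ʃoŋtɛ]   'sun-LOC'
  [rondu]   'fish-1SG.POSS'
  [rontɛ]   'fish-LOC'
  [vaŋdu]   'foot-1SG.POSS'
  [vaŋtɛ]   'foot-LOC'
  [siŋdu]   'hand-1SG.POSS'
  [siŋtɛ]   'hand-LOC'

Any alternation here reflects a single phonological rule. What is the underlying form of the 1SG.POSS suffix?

The 1SG.POSS suffix surfaces as [-du] and [-tu], depending on the final segment of the stem.
By contrast the LOC suffix keeps its initial [t] throughout — that segment must be underlying.
So the underlying form is /-du/, and voiced stops become voiceless after a vowel.

/-du/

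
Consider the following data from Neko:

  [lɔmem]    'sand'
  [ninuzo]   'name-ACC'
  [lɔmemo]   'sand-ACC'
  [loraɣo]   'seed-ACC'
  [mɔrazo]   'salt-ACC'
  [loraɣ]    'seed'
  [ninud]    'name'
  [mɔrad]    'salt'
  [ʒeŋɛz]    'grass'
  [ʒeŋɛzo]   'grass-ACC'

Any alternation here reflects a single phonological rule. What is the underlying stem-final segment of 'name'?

/d/

The stem for 'name' ends in [d] in [ninud] but [z] in [ninuzo].
The stem 'grass' ([ʒeŋɛz], [ʒeŋɛzo]) shows [z] unchanged in both environments, so [z] cannot be basic with [d] derived in isolation.
The alternation reflects intervocalic spirantization: voiced stops become fricatives between vowels. /d/ is underlying.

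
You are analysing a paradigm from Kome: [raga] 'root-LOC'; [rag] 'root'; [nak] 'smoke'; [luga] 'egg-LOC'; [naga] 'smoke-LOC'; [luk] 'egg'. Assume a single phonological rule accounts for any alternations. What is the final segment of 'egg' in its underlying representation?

/k/

In [luga] and [luk] the final segment of 'egg' alternates: [g] ~ [k].
The stem 'root' ([raga], [rag]) shows [g] unchanged in both environments, so [g] cannot be basic with [k] derived in isolation.
Therefore /k/ is basic and [g] is derived by intervocalic voicing (voiceless stops become voiced between vowels).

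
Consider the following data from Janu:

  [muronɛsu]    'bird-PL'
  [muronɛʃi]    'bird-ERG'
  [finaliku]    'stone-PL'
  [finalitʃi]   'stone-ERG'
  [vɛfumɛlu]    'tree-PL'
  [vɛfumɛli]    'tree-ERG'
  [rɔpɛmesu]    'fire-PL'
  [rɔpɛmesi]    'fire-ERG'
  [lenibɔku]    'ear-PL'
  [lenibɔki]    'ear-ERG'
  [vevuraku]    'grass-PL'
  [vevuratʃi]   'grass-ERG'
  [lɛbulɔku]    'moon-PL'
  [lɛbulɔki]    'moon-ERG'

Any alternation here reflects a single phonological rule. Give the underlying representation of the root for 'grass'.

/vevuratʃ/

'grass' shows [k] ~ [tʃ] at the end of the stem ([vevuraku] vs [vevuratʃi]).
Compare 'moon', with invariant [k] in [lɛbulɔku] and [lɛbulɔki]: an analysis with underlying /k/ and a rule producing [tʃ] before the ERG suffix would wrongly predict alternation here too.
The underlying segment must be /tʃ/; palato-alveolar /tʃ/ and /ʃ/ become [k] and [s] when no front vowel follows, yielding [k] there.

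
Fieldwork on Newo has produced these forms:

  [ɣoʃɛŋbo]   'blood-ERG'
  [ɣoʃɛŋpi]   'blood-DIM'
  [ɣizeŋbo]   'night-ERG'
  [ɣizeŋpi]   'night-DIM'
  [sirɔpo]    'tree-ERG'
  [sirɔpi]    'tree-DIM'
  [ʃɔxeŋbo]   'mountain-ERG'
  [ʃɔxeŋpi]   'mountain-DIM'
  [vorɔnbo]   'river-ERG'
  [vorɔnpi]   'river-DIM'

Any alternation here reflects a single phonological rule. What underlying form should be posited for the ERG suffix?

The ERG morpheme has two allomorphs, [-bo] and [-po].
By contrast the DIM suffix keeps its initial [p] throughout — that segment must be underlying.
So the underlying form is /-bo/, and voiced stops become voiceless after a vowel.

/-bo/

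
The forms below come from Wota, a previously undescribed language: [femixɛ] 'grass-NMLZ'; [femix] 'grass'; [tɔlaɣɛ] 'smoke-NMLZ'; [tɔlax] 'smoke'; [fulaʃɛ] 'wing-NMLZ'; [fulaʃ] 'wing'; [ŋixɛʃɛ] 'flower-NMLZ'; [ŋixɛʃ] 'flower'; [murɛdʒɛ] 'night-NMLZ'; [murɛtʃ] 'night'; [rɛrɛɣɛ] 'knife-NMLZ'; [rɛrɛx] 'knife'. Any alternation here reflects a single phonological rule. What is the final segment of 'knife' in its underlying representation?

/ɣ/

The stem for 'knife' ends in [ɣ] in [rɛrɛɣɛ] but [x] in [rɛrɛx].
The stem 'grass' ([femixɛ], [femix]) shows [x] unchanged in both environments, so [x] cannot be basic with [ɣ] derived before the NMLZ suffix.
The alternation reflects word-final obstruent devoicing: voiced obstruents become voiceless word-finally. /ɣ/ is underlying.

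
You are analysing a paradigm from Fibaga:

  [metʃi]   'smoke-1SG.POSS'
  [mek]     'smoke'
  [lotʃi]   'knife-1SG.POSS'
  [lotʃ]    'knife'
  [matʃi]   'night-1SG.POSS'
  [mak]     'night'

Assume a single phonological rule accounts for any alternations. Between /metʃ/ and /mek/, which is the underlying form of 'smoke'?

/mek/

In [metʃi] and [mek] the final segment of 'smoke' alternates: [tʃ] ~ [k].
But 'knife' keeps [tʃ] in both environments ([lotʃi], [lotʃ]), so there is no rule changing /tʃ/ to [k] in isolation.
Therefore /k/ is basic and [tʃ] is derived by palatalization before a front vowel (/k/ becomes palato-alveolar [tʃ] before a front vowel).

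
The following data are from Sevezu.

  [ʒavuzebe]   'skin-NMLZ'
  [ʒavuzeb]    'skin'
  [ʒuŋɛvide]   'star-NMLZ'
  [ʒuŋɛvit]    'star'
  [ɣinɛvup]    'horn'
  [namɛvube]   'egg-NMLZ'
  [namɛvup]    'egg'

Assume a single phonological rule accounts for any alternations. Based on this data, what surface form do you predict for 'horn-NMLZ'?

The root 'egg' surfaces as [namɛvube] and [namɛvup], with a stem-final [b] ~ [p] alternation.
Compare 'skin', with invariant [b] in [ʒavuzebe] and [ʒavuzeb]: an analysis with underlying /b/ and a rule producing [p] in isolation would wrongly predict alternation here too.
Therefore /p/ is basic and [b] is derived by intervocalic voicing (voiceless stops become voiced between vowels).
From [ɣinɛvup] the stem 'horn' is /ɣinɛvup/; between vowels this yields [ɣinɛvube].

[ɣinɛvube]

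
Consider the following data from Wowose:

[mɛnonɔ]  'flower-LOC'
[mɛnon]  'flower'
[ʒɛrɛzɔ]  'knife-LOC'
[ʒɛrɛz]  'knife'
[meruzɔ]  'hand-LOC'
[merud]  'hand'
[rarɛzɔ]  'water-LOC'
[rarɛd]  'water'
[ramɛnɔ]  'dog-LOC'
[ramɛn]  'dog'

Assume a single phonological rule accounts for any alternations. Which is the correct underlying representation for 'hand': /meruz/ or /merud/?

/merud/

In [meruzɔ] and [merud] the final segment of 'hand' alternates: [z] ~ [d].
If /z/ were underlying and a rule turned it into [d] in isolation, 'knife' would also alternate; but it has [z] in both [ʒɛrɛzɔ] and [ʒɛrɛz].
The underlying segment must be /d/; voiced stops become fricatives between vowels, yielding [z] there.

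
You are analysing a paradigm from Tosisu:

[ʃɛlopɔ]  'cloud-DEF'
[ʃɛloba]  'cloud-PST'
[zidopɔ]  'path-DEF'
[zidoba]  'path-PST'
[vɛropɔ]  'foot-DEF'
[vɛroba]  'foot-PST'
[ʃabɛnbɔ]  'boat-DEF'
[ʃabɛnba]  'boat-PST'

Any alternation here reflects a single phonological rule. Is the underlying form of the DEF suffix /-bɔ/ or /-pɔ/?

/-pɔ/

The DEF morpheme has two allomorphs, [-bɔ] and [-pɔ].
By contrast the PST suffix keeps its initial [b] throughout — that segment must be underlying.
The DEF suffix is therefore /-pɔ/ underlyingly, with post-nasal voicing: voiceless stops become voiced after a nasal.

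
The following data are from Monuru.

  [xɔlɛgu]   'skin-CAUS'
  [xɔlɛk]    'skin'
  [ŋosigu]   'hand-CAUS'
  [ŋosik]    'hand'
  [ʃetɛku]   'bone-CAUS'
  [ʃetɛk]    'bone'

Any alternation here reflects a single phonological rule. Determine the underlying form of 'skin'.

/xɔlɛg/

The root 'skin' surfaces as [xɔlɛgu] and [xɔlɛk], with a stem-final [g] ~ [k] alternation.
The stem 'bone' ([ʃetɛku], [ʃetɛk]) shows [k] unchanged in both environments, so [k] cannot be basic with [g] derived before the CAUS suffix.
So /g/ is underlying, and a rule of word-final obstruent devoicing — voiced obstruents become voiceless word-finally — gives [k].
Hence 'skin' is /xɔlɛg/ underlyingly.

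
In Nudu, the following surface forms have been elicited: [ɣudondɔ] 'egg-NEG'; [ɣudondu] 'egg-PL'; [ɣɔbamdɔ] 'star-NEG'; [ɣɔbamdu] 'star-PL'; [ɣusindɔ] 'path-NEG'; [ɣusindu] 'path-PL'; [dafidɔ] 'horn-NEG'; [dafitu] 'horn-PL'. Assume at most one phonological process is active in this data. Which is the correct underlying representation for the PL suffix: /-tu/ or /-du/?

The PL suffix surfaces as [-du] and [-tu], depending on the final segment of the stem.
The NEG suffix, which begins with [d], is invariant after every stem; so [d] is not altered by any rule here.
The PL suffix is therefore /-tu/ underlyingly, with post-nasal voicing: voiceless stops become voiced after a nasal.

/-tu/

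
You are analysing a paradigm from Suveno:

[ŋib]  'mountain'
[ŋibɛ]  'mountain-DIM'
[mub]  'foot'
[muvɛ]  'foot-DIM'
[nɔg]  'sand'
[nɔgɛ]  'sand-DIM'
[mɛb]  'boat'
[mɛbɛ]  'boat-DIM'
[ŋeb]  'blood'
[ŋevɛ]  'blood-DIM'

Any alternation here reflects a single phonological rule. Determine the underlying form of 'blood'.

/ŋev/

'blood' shows [b] ~ [v] at the end of the stem ([ŋeb] vs [ŋevɛ]).
The stem 'mountain' ([ŋib], [ŋibɛ]) shows [b] unchanged in both environments, so [b] cannot be basic with [v] derived before the DIM suffix.
Therefore /v/ is basic and [b] is derived by word-final hardening (voiced fricatives become stops word-finally).
So 'blood' = /ŋev/.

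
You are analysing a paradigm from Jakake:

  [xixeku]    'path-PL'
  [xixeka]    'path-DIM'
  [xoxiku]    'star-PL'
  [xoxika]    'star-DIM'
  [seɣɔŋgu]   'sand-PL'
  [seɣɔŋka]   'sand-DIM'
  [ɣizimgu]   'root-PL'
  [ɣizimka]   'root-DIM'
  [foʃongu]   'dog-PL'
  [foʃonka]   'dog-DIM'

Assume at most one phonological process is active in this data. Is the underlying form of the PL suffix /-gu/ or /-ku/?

/-gu/

The PL morpheme has two allomorphs, [-gu] and [-ku].
By contrast the DIM suffix keeps its initial [k] throughout — that segment must be underlying.
So the underlying form is /-gu/, and voiced stops become voiceless after a vowel.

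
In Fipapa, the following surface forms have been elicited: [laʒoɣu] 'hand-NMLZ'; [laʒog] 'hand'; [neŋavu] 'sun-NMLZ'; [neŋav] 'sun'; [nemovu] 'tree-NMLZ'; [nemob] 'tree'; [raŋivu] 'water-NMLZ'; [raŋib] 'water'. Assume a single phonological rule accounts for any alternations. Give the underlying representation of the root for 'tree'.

The root 'tree' surfaces as [nemovu] and [nemob], with a stem-final [v] ~ [b] alternation.
Compare 'sun', with invariant [v] in [neŋavu] and [neŋav]: an analysis with underlying /v/ and a rule producing [b] in isolation would wrongly predict alternation here too.
The underlying segment must be /b/; voiced stops become fricatives between vowels, yielding [v] there.

/nemob/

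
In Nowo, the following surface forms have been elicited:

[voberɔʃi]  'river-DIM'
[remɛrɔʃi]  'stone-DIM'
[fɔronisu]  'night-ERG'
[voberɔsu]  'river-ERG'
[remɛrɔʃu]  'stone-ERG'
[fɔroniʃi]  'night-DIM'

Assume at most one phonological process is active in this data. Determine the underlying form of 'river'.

'river' shows [ʃ] ~ [s] at the end of the stem ([voberɔʃi] vs [voberɔsu]).
Compare 'stone', with invariant [ʃ] in [remɛrɔʃi] and [remɛrɔʃu]: an analysis with underlying /ʃ/ and a rule producing [s] before the ERG suffix would wrongly predict alternation here too.
So /s/ is underlying, and a rule of palatalization before a front vowel — /s/ becomes palato-alveolar [ʃ] before a front vowel — gives [ʃ].

/voberɔs/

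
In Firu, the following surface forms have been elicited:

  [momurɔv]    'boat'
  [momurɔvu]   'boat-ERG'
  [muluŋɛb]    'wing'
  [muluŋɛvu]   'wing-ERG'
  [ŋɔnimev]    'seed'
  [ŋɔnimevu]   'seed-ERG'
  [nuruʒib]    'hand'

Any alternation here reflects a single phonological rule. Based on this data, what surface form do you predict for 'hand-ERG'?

[nuruʒivu]

The stem for 'wing' ends in [b] in [muluŋɛb] but [v] in [muluŋɛvu].
Compare 'boat', with invariant [v] in [momurɔv] and [momurɔvu]: an analysis with underlying /v/ and a rule producing [b] in isolation would wrongly predict alternation here too.
So /b/ is underlying, and a rule of intervocalic spirantization — voiced stops become fricatives between vowels — gives [v].
The one attested form of 'hand', [nuruʒib], shows underlying /nuruʒib/. Applying the same rule between vowels gives [nuruʒivu].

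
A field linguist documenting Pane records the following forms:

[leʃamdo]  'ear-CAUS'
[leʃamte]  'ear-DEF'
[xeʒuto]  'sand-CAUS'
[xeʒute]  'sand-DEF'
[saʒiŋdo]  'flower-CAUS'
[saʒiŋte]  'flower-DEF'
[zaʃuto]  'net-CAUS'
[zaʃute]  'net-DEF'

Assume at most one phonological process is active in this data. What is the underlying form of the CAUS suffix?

/-do/

The CAUS suffix surfaces as [-do] and [-to], depending on the final segment of the stem.
By contrast the DEF suffix keeps its initial [t] throughout — that segment must be underlying.
The CAUS suffix is therefore /-do/ underlyingly, with post-vocalic devoicing: voiced stops become voiceless after a vowel.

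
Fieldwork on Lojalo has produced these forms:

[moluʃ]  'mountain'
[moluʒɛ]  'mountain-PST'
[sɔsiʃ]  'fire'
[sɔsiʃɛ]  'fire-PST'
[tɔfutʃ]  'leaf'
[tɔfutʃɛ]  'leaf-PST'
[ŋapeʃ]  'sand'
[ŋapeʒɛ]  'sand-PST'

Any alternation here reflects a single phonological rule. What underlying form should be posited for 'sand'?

'sand' shows [ʃ] ~ [ʒ] at the end of the stem ([ŋapeʃ] vs [ŋapeʒɛ]).
Compare 'fire', with invariant [ʃ] in [sɔsiʃ] and [sɔsiʃɛ]: an analysis with underlying /ʃ/ and a rule producing [ʒ] before the PST suffix would wrongly predict alternation here too.
The alternation reflects word-final obstruent devoicing: voiced obstruents become voiceless word-finally. /ʒ/ is underlying.

/ŋapeʒ/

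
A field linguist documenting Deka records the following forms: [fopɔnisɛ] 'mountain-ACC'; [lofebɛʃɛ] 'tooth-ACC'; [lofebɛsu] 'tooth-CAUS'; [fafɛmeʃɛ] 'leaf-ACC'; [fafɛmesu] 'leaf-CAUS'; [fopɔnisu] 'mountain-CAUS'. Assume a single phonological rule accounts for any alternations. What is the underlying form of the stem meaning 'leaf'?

/fafɛmeʃ/

'leaf' shows [s] ~ [ʃ] at the end of the stem ([fafɛmesu] vs [fafɛmeʃɛ]).
If /s/ were underlying and a rule turned it into [ʃ] before the ACC suffix, 'mountain' would also alternate; but it has [s] in both [fopɔnisu] and [fopɔnisɛ].
Therefore /ʃ/ is basic and [s] is derived by depalatalization (palato-alveolar /ʃ/ becomes [s] when no front vowel follows).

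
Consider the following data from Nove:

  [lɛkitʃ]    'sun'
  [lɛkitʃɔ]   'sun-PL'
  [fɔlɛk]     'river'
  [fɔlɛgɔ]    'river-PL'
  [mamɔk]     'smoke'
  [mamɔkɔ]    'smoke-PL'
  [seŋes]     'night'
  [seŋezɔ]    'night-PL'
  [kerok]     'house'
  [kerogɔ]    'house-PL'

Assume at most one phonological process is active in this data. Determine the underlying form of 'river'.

/fɔlɛg/

The root 'river' surfaces as [fɔlɛk] and [fɔlɛgɔ], with a stem-final [k] ~ [g] alternation.
If /k/ were underlying and a rule turned it into [g] before the PL suffix, 'smoke' would also alternate; but it has [k] in both [mamɔk] and [mamɔkɔ].
The alternation reflects word-final obstruent devoicing: voiced obstruents become voiceless word-finally. /g/ is underlying.
So 'river' = /fɔlɛg/.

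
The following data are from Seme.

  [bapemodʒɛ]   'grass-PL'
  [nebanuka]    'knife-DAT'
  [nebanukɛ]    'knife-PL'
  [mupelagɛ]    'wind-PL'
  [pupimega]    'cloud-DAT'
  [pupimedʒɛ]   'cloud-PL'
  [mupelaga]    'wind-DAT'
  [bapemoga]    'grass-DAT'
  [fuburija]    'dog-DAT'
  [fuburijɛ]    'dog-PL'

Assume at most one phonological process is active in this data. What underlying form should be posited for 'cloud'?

The root 'cloud' surfaces as [pupimega] and [pupimedʒɛ], with a stem-final [g] ~ [dʒ] alternation.
The stem 'wind' ([mupelaga], [mupelagɛ]) shows [g] unchanged in both environments, so [g] cannot be basic with [dʒ] derived before the PL suffix.
The underlying segment must be /dʒ/; palato-alveolar /dʒ/ becomes [g] when no front vowel follows, yielding [g] there.

/pupimedʒ/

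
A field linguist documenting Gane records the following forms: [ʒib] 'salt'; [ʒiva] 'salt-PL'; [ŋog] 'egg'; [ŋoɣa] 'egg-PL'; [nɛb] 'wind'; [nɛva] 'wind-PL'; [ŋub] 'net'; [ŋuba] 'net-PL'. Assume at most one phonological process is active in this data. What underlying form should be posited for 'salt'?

/ʒiv/

In [ʒib] and [ʒiva] the final segment of 'salt' alternates: [b] ~ [v].
Compare 'net', with invariant [b] in [ŋub] and [ŋuba]: an analysis with underlying /b/ and a rule producing [v] before the PL suffix would wrongly predict alternation here too.
The underlying segment must be /v/; voiced fricatives become stops word-finally, yielding [b] there.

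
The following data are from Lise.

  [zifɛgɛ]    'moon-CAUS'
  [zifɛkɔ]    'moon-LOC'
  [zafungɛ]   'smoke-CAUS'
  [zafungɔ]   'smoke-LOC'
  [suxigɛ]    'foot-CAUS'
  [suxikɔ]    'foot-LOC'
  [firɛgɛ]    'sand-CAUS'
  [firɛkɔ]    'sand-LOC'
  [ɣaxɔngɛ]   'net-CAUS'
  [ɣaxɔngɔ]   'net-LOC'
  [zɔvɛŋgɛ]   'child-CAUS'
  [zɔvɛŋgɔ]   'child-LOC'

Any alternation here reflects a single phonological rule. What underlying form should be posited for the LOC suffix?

The LOC morpheme has two allomorphs, [-gɔ] and [-kɔ].
The CAUS suffix, which begins with [g], is invariant after every stem; so [g] is not altered by any rule here.
The LOC suffix is therefore /-kɔ/ underlyingly, with post-nasal voicing: voiceless stops become voiced after a nasal.

/-kɔ/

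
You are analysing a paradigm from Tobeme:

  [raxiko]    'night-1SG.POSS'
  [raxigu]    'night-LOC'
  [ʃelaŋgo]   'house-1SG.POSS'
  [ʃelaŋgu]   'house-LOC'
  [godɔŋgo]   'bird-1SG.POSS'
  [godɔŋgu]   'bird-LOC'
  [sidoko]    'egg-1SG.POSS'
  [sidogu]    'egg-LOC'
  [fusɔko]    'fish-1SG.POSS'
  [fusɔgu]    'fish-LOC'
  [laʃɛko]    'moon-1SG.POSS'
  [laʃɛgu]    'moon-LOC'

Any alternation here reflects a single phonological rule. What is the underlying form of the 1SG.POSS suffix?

/-ko/

The 1SG.POSS suffix surfaces as [-go] and [-ko], depending on the final segment of the stem.
The LOC suffix, which begins with [g], is invariant after every stem; so [g] is not altered by any rule here.
The 1SG.POSS suffix is therefore /-ko/ underlyingly, with post-nasal voicing: voiceless stops become voiced after a nasal.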